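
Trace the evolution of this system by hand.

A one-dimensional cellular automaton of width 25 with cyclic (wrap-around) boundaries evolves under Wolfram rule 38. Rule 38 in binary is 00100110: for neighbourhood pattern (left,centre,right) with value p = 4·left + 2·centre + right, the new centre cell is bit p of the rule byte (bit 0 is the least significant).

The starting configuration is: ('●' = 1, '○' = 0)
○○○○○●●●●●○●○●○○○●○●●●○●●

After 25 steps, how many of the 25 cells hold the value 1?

[0] ○○○○○●●●●●○●○●○○○●○●●●○●●
[1] ○○○○●○○○○○●●●●○○●●●○○○●○○
[2] ○○○●●○○○○●○○○○○●○○○○○●●○○
[3] ○○●○○○○○●●○○○○●●○○○○●○○○○
[4] ○●●○○○○●○○○○○●○○○○○●●○○○○
[5] ●○○○○○●●○○○○●●○○○○●○○○○○○
[6] ●○○○○●○○○○○●○○○○○●●○○○○○●
[7] ○○○○●●○○○○●●○○○○●○○○○○○●○
[8] ○○○●○○○○○●○○○○○●●○○○○○●●○
[9] ○○●●○○○○●●○○○○●○○○○○○●○○○
[10] ○●○○○○○●○○○○○●●○○○○○●●○○○
[11] ●●○○○○●●○○○○●○○○○○○●○○○○○
[12] ○○○○○●○○○○○●●○○○○○●●○○○○●
[13] ○○○○●●○○○○●○○○○○○●○○○○○●●
[14] ○○○●○○○○○●●○○○○○●●○○○○●○○
[15] ○○●●○○○○●○○○○○○●○○○○○●●○○
[16] ○●○○○○○●●○○○○○●●○○○○●○○○○
[17] ●●○○○○●○○○○○○●○○○○○●●○○○○
[18] ○○○○○●●○○○○○●●○○○○●○○○○○●
[19] ○○○○●○○○○○○●○○○○○●●○○○○●●
[20] ○○○●●○○○○○●●○○○○●○○○○○●○○
[21] ○○●○○○○○○●○○○○○●●○○○○●●○○
[22] ○●●○○○○○●●○○○○●○○○○○●○○○○
[23] ●○○○○○○●○○○○○●●○○○○●●○○○○
[24] ●○○○○○●●○○○○●○○○○○●○○○○○●
[25] ○○○○○●○○○○○●●○○○○●●○○○○●○

6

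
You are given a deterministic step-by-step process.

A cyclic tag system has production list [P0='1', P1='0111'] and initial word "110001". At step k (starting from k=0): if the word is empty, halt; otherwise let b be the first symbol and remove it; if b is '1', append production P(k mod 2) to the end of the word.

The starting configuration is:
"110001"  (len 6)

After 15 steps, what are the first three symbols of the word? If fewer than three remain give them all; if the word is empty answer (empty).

[0] "110001"  (len 6)
[1] "100011"  (len 6)
[2] "000110111"  (len 9)
[3] "00110111"  (len 8)
[4] "0110111"  (len 7)
[5] "110111"  (len 6)
[6] "101110111"  (len 9)
[7] "011101111"  (len 9)
[8] "11101111"  (len 8)
[9] "11011111"  (len 8)
[10] "10111110111"  (len 11)
[11] "01111101111"  (len 11)
[12] "1111101111"  (len 10)
[13] "1111011111"  (len 10)
[14] "1110111110111"  (len 13)
[15] "1101111101111"  (len 13)

110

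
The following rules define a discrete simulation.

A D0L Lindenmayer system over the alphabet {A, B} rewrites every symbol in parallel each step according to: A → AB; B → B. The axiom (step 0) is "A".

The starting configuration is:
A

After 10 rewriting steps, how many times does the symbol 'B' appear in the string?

10

0) A
1) AB
2) ABB
3) ABBB
4) ABBBB
5) ABBBBB
6) ABBBBBB
7) ABBBBBBB
8) ABBBBBBBB
9) ABBBBBBBBB
10) ABBBBBBBBBB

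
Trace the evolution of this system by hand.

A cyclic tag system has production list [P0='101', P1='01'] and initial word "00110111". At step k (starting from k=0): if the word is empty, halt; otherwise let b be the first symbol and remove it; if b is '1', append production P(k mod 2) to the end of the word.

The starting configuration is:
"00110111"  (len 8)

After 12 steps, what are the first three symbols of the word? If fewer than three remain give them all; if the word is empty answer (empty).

gen 0: "00110111"  (len 8)
gen 1: "0110111"  (len 7)
gen 2: "110111"  (len 6)
gen 3: "10111101"  (len 8)
gen 4: "011110101"  (len 9)
gen 5: "11110101"  (len 8)
gen 6: "111010101"  (len 9)
gen 7: "11010101101"  (len 11)
gen 8: "101010110101"  (len 12)
gen 9: "01010110101101"  (len 14)
gen 10: "1010110101101"  (len 13)
gen 11: "010110101101101"  (len 15)
gen 12: "10110101101101"  (len 14)

101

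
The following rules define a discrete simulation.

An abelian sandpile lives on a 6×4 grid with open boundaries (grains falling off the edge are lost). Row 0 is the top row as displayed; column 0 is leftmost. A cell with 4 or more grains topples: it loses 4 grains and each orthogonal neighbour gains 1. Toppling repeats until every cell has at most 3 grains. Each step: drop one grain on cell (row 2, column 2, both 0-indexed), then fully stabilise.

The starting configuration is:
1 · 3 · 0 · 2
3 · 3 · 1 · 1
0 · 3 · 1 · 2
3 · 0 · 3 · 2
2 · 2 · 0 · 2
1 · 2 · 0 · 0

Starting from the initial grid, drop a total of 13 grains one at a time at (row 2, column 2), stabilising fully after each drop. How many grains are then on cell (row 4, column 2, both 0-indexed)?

2

gen 0: 1 · 3 · 0 · 2
3 · 3 · 1 · 1
0 · 3 · 1 · 2
3 · 0 · 3 · 2
2 · 2 · 0 · 2
1 · 2 · 0 · 0
gen 1: 1 · 3 · 0 · 2
3 · 3 · 1 · 1
0 · 3 · 2 · 2
3 · 0 · 3 · 2
2 · 2 · 0 · 2
1 · 2 · 0 · 0
gen 2: 1 · 3 · 0 · 2
3 · 3 · 1 · 1
0 · 3 · 3 · 2
3 · 0 · 3 · 2
2 · 2 · 0 · 2
1 · 2 · 0 · 0
gen 3: 3 · 0 · 1 · 2
0 · 2 · 3 · 1
2 · 1 · 2 · 3
3 · 2 · 0 · 3
2 · 2 · 1 · 2
1 · 2 · 0 · 0
gen 4: 3 · 0 · 1 · 2
0 · 2 · 3 · 1
2 · 1 · 3 · 3
3 · 2 · 0 · 3
2 · 2 · 1 · 2
1 · 2 · 0 · 0
gen 5: 3 · 0 · 2 · 2
0 · 3 · 0 · 3
2 · 2 · 2 · 1
3 · 2 · 2 · 0
2 · 2 · 1 · 3
1 · 2 · 0 · 0
gen 6: 3 · 0 · 2 · 2
0 · 3 · 0 · 3
2 · 2 · 3 · 1
3 · 2 · 2 · 0
2 · 2 · 1 · 3
1 · 2 · 0 · 0
gen 7: 3 · 0 · 2 · 2
0 · 3 · 1 · 3
2 · 3 · 0 · 2
3 · 2 · 3 · 0
2 · 2 · 1 · 3
1 · 2 · 0 · 0
gen 8: 3 · 0 · 2 · 2
0 · 3 · 1 · 3
2 · 3 · 1 · 2
3 · 2 · 3 · 0
2 · 2 · 1 · 3
1 · 2 · 0 · 0
gen 9: 3 · 0 · 2 · 2
0 · 3 · 1 · 3
2 · 3 · 2 · 2
3 · 2 · 3 · 0
2 · 2 · 1 · 3
1 · 2 · 0 · 0
gen 10: 3 · 0 · 2 · 2
0 · 3 · 1 · 3
2 · 3 · 3 · 2
3 · 2 · 3 · 0
2 · 2 · 1 · 3
1 · 2 · 0 · 0
gen 11: 3 · 1 · 2 · 2
2 · 0 · 3 · 3
0 · 3 · 2 · 3
1 · 1 · 1 · 1
3 · 3 · 2 · 3
1 · 2 · 0 · 0
gen 12: 3 · 1 · 2 · 2
2 · 0 · 3 · 3
0 · 3 · 3 · 3
1 · 1 · 1 · 1
3 · 3 · 2 · 3
1 · 2 · 0 · 0
gen 13: 3 · 1 · 3 · 3
2 · 2 · 1 · 1
1 · 0 · 3 · 1
1 · 2 · 2 · 2
3 · 3 · 2 · 3
1 · 2 · 0 · 0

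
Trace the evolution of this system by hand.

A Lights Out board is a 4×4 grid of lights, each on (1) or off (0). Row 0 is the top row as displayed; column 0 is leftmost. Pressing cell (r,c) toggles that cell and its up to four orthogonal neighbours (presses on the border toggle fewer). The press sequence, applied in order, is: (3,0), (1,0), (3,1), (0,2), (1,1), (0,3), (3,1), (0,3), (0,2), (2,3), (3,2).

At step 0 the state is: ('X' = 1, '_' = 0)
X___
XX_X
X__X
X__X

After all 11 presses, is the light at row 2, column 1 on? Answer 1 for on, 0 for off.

step 0: X___
XX_X
X__X
X__X
step 1: X___
XX_X
___X
_X_X
step 2: ____
___X
X__X
_X_X
step 3: ____
___X
XX_X
X_XX
step 4: _XXX
__XX
XX_X
X_XX
step 5: __XX
XX_X
X__X
X_XX
step 6: ____
XX__
X__X
X_XX
step 7: ____
XX__
XX_X
_X_X
step 8: __XX
XX_X
XX_X
_X_X
step 9: _X__
XXXX
XX_X
_X_X
step 10: _X__
XXX_
XXX_
_X__
step 11: _X__
XXX_
XX__
__XX

1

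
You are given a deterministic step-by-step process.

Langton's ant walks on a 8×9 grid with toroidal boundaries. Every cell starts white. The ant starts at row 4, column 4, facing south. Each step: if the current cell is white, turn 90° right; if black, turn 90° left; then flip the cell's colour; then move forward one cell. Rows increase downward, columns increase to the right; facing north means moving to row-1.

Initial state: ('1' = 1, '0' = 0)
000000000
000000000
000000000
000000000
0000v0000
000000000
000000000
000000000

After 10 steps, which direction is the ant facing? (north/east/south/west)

[0] 000000000
000000000
000000000
000000000
0000v0000
000000000
000000000
000000000
[1] 000000000
000000000
000000000
000000000
000<10000
000000000
000000000
000000000
[2] 000000000
000000000
000000000
000^00000
000110000
000000000
000000000
000000000
[3] 000000000
000000000
000000000
0001>0000
000110000
000000000
000000000
000000000
[4] 000000000
000000000
000000000
000110000
0001v0000
000000000
000000000
000000000
[5] 000000000
000000000
000000000
000110000
00010>000
000000000
000000000
000000000
[6] 000000000
000000000
000000000
000110000
000101000
00000v000
000000000
000000000
[7] 000000000
000000000
000000000
000110000
000101000
0000<1000
000000000
000000000
[8] 000000000
000000000
000000000
000110000
0001^1000
000011000
000000000
000000000
[9] 000000000
000000000
000000000
000110000
00011>000
000011000
000000000
000000000
[10] 000000000
000000000
000000000
00011^000
000110000
000011000
000000000
000000000

north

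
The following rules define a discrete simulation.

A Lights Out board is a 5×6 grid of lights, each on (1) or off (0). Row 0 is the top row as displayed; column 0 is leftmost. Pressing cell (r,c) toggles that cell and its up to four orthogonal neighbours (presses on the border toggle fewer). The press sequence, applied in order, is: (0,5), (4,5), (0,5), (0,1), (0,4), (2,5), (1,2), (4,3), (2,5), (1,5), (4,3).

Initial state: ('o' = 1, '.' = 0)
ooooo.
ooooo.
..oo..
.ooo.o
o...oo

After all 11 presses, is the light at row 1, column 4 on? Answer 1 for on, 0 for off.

0) ooooo.
ooooo.
..oo..
.ooo.o
o...oo
1) oooo.o
oooooo
..oo..
.ooo.o
o...oo
2) oooo.o
oooooo
..oo..
.ooo..
o.....
3) ooooo.
ooooo.
..oo..
.ooo..
o.....
4) ...oo.
o.ooo.
..oo..
.ooo..
o.....
5) .....o
o.oo..
..oo..
.ooo..
o.....
6) .....o
o.oo.o
..oooo
.ooo.o
o.....
7) ..o..o
oo...o
...ooo
.ooo.o
o.....
8) ..o..o
oo...o
...ooo
.oo..o
o.ooo.
9) ..o..o
oo....
...o..
.oo...
o.ooo.
10) ..o...
oo..oo
...o.o
.oo...
o.ooo.
11) ..o...
oo..oo
...o.o
.ooo..
o.....

1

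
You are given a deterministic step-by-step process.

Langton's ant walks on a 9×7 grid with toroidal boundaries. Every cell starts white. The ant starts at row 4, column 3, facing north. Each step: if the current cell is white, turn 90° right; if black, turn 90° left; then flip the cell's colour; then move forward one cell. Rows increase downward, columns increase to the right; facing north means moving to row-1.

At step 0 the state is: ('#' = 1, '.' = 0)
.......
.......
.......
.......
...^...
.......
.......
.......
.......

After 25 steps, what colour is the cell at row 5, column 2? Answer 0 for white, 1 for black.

step 0: .......
.......
.......
.......
...^...
.......
.......
.......
.......
step 1: .......
.......
.......
.......
...#>..
.......
.......
.......
.......
step 2: .......
.......
.......
.......
...##..
....v..
.......
.......
.......
step 3: .......
.......
.......
.......
...##..
...<#..
.......
.......
.......
step 4: .......
.......
.......
.......
...^#..
...##..
.......
.......
.......
step 5: .......
.......
.......
.......
..<.#..
...##..
.......
.......
.......
step 6: .......
.......
.......
..^....
..#.#..
...##..
.......
.......
.......
step 7: .......
.......
.......
..#>...
..#.#..
...##..
.......
.......
.......
step 8: .......
.......
.......
..##...
..#v#..
...##..
.......
.......
.......
step 9: .......
.......
.......
..##...
..<##..
...##..
.......
.......
.......
step 10: .......
.......
.......
..##...
...##..
..v##..
.......
.......
.......
step 11: .......
.......
.......
..##...
...##..
.<###..
.......
.......
.......
step 12: .......
.......
.......
..##...
.^.##..
.####..
.......
.......
.......
step 13: .......
.......
.......
..##...
.#>##..
.####..
.......
.......
.......
step 14: .......
.......
.......
..##...
.####..
.#v##..
.......
.......
.......
step 15: .......
.......
.......
..##...
.####..
.#.>#..
.......
.......
.......
step 16: .......
.......
.......
..##...
.##^#..
.#..#..
.......
.......
.......
step 17: .......
.......
.......
..##...
.#<.#..
.#..#..
.......
.......
.......
step 18: .......
.......
.......
..##...
.#..#..
.#v.#..
.......
.......
.......
step 19: .......
.......
.......
..##...
.#..#..
.<#.#..
.......
.......
.......
step 20: .......
.......
.......
..##...
.#..#..
..#.#..
.v.....
.......
.......
step 21: .......
.......
.......
..##...
.#..#..
..#.#..
<#.....
.......
.......
step 22: .......
.......
.......
..##...
.#..#..
^.#.#..
##.....
.......
.......
step 23: .......
.......
.......
..##...
.#..#..
#>#.#..
##.....
.......
.......
step 24: .......
.......
.......
..##...
.#..#..
###.#..
#v.....
.......
.......
step 25: .......
.......
.......
..##...
.#..#..
###.#..
#.>....
.......
.......

1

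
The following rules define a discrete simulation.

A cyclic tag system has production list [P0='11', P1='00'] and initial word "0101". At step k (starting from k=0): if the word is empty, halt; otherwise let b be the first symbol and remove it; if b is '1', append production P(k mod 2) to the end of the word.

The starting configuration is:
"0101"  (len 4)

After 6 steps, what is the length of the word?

2

t=0: "0101"  (len 4)
t=1: "101"  (len 3)
t=2: "0100"  (len 4)
t=3: "100"  (len 3)
t=4: "0000"  (len 4)
t=5: "000"  (len 3)
t=6: "00"  (len 2)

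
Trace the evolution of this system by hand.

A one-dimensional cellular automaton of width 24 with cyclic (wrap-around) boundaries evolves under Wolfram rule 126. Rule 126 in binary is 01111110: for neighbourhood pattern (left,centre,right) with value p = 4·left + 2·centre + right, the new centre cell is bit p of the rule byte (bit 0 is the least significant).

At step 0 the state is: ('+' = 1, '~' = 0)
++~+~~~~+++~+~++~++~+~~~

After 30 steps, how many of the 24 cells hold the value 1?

0) ++~+~~~~+++~+~++~++~+~~~
1) +++++~~++~++++++++++++~+
2) ~~~~+++++++~~~~~~~~~~+++
3) +~~++~~~~~++~~~~~~~~++~+
4) ++++++~~~++++~~~~~~+++++
5) ~~~~~++~++~~++~~~~++~~~~
6) ~~~~+++++++++++~~++++~~~
7) ~~~++~~~~~~~~~++++~~++~~
8) ~~++++~~~~~~~++~~++++++~
9) ~++~~++~~~~~++++++~~~~++
10) ++++++++~~~++~~~~++~~+++
11) ~~~~~~~++~++++~~++++++~~
12) ~~~~~~+++++~~++++~~~~++~
13) ~~~~~++~~~++++~~++~~++++
14) +~~~++++~++~~++++++++~~+
15) ++~++~~+++++++~~~~~~++++
16) ~+++++++~~~~~++~~~~++~~~
17) ++~~~~~++~~~++++~~++++~~
18) +++~~~++++~++~~++++~~+++
19) ~~++~++~~+++++++~~++++~~
20) ~+++++++++~~~~~++++~~++~
21) ++~~~~~~~++~~~++~~++++++
22) ~++~~~~~++++~++++++~~~~~
23) ++++~~~++~~+++~~~~++~~~~
24) +~~++~++++++~++~~++++~~+
25) +++++++~~~~+++++++~~++++
26) ~~~~~~++~~++~~~~~++++~~~
27) ~~~~~++++++++~~~++~~++~~
28) ~~~~++~~~~~~++~++++++++~
29) ~~~++++~~~~+++++~~~~~~++
30) +~++~~++~~++~~~++~~~~+++

12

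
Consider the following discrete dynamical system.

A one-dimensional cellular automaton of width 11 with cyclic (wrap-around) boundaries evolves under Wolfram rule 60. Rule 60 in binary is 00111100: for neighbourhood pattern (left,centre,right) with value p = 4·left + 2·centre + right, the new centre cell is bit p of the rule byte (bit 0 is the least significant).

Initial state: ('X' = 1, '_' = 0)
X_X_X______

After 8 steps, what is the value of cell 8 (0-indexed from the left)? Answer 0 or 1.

1

0) X_X_X______
1) XXXXXX_____
2) X_____X____
3) XX____XX___
4) X_X___X_X__
5) XXXX__XXXX_
6) X___X_X___X
7) _X__XXXX__X
8) XXX_X___X_X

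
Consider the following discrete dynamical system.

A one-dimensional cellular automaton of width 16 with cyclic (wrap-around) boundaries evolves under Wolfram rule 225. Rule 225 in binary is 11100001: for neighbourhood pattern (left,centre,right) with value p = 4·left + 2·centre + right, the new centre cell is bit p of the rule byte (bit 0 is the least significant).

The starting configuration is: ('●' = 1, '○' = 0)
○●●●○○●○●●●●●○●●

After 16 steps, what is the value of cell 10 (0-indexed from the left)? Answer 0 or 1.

1

gen 0: ○●●●○○●○●●●●●○●●
gen 1: ●○●●○○○●○●●●●●○●
gen 2: ●●○●○●○○●○●●●●●○
gen 3: ○●●○●○○○○●○●●●●●
gen 4: ●○●●○○●●○○●○●●●●
gen 5: ●●○●○○○●○○○●○●●●
gen 6: ●●●○○●○○○●○○●○●●
gen 7: ●●●○○○○●○○○○○●○●
gen 8: ●●●○●●○○○●●●○○●○
gen 9: ○●●●○●○●○○●●○○○●
gen 10: ●○●●●○●○○○○●○●○○
gen 11: ○●○●●●○○●●○○●○○○
gen 12: ○○●○●●○○○●○○○○●●
gen 13: ○○○●○●○●○○○●●○○●
gen 14: ○●○○●○●○○●○○●○○○
gen 15: ○○○○○●○○○○○○○○●●
gen 16: ○●●●○○○●●●●●●○○●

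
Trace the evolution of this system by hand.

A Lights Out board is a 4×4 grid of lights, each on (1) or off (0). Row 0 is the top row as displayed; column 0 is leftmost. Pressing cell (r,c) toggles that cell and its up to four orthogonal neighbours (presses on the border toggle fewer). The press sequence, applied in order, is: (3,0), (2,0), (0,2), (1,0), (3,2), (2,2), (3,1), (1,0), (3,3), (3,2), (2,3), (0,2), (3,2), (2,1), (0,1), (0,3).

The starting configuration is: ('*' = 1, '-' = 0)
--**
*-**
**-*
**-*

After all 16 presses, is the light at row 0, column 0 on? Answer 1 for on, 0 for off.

step 0: --**
*-**
**-*
**-*
step 1: --**
*-**
-*-*
---*
step 2: --**
--**
*--*
*--*
step 3: -*--
---*
*--*
*--*
step 4: **--
**-*
---*
*--*
step 5: **--
**-*
--**
***-
step 6: **--
****
-*--
**--
step 7: **--
****
----
--*-
step 8: -*--
--**
*---
--*-
step 9: -*--
--**
*--*
---*
step 10: -*--
--**
*-**
-**-
step 11: -*--
--*-
*---
-***
step 12: --**
----
*---
-***
step 13: --**
----
*-*-
----
step 14: --**
-*--
-*--
-*--
step 15: **-*
----
-*--
-*--
step 16: ***-
---*
-*--
-*--

1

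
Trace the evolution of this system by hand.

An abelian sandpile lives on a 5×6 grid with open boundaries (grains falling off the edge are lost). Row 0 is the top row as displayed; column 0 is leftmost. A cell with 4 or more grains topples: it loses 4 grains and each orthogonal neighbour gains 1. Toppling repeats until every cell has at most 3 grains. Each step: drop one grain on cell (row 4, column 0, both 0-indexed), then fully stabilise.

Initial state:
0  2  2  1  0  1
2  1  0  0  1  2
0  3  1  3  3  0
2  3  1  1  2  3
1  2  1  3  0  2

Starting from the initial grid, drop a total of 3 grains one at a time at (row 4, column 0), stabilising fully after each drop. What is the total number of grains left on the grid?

0) 0  2  2  1  0  1
2  1  0  0  1  2
0  3  1  3  3  0
2  3  1  1  2  3
1  2  1  3  0  2
1) 0  2  2  1  0  1
2  1  0  0  1  2
0  3  1  3  3  0
2  3  1  1  2  3
2  2  1  3  0  2
2) 0  2  2  1  0  1
2  1  0  0  1  2
0  3  1  3  3  0
2  3  1  1  2  3
3  2  1  3  0  2
3) 0  2  2  1  0  1
2  1  0  0  1  2
0  3  1  3  3  0
3  3  1  1  2  3
0  3  1  3  0  2

44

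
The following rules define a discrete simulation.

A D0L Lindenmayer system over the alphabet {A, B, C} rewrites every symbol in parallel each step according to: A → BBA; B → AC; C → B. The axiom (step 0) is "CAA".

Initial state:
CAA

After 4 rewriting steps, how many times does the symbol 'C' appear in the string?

t=0: CAA
t=1: BBBABBA
t=2: ACACACBBAACACBBA
t=3: BBABBBABBBABACACBBABBABBBABACACBBA
t=4: ACACBBAACACACBBAACACACBBAACBBABBBABACACBBAACACBBAACACACBBAACBBABBBABACACBBA

19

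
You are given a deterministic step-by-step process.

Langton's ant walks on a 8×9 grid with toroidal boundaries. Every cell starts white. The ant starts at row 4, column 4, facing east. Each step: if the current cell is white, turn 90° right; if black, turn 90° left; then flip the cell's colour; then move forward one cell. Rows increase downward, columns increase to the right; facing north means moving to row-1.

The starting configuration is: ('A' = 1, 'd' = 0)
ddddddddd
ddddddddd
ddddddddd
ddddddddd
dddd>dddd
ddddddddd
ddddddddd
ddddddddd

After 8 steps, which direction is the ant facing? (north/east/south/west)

west

step 0: ddddddddd
ddddddddd
ddddddddd
ddddddddd
dddd>dddd
ddddddddd
ddddddddd
ddddddddd
step 1: ddddddddd
ddddddddd
ddddddddd
ddddddddd
ddddAdddd
ddddvdddd
ddddddddd
ddddddddd
step 2: ddddddddd
ddddddddd
ddddddddd
ddddddddd
ddddAdddd
ddd<Adddd
ddddddddd
ddddddddd
step 3: ddddddddd
ddddddddd
ddddddddd
ddddddddd
ddd^Adddd
dddAAdddd
ddddddddd
ddddddddd
step 4: ddddddddd
ddddddddd
ddddddddd
ddddddddd
dddA>dddd
dddAAdddd
ddddddddd
ddddddddd
step 5: ddddddddd
ddddddddd
ddddddddd
dddd^dddd
dddAddddd
dddAAdddd
ddddddddd
ddddddddd
step 6: ddddddddd
ddddddddd
ddddddddd
ddddA>ddd
dddAddddd
dddAAdddd
ddddddddd
ddddddddd
step 7: ddddddddd
ddddddddd
ddddddddd
ddddAAddd
dddAdvddd
dddAAdddd
ddddddddd
ddddddddd
step 8: ddddddddd
ddddddddd
ddddddddd
ddddAAddd
dddA<Addd
dddAAdddd
ddddddddd
ddddddddd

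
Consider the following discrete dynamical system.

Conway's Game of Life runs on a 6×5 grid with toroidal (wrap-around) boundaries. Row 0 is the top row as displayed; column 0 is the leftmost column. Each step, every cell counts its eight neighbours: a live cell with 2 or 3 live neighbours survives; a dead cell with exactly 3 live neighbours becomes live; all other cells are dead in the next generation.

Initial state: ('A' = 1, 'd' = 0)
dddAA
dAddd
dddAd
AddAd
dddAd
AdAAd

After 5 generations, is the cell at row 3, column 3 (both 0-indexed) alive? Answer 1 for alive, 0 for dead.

k=0  dddAA
dAddd
dddAd
AddAd
dddAd
AdAAd
k=1  AAdAA
ddAAA
ddAdA
ddAAd
dAdAd
ddAdd
k=2  AAddd
ddddd
dAddA
dAddA
dAdAd
ddddd
k=3  ddddd
dAddd
ddddd
dAdAA
AdAdd
AAAdd
k=4  AdAdd
ddddd
AdAdd
AAAAA
ddddd
AdAdd
k=5  ddddd
ddddd
AdAdd
AdAAA
ddddd
ddddd

1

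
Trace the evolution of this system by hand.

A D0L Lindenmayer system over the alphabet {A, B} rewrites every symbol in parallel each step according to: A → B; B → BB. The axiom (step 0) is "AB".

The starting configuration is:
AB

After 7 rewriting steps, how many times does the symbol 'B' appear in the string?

step 0: AB
step 1: BBB
step 2: BBBBBB
step 3: BBBBBBBBBBBB
step 4: BBBBBBBBBBBBBBBBBBBBBBBB
step 5: BBBBBBBBBBBBBBBBBBBBBBBBBBBBBBBBBBBBBBBBBBBBBBBB
step 6: BBBBBBBBBBBBBBBBBBBBBBBBBBBBBBBBBBBBBBBBBBBBBBBBBBBBBBBBBBBBBBBBBBBBBBBBBBBBBBBBBBBBBBBBBBBBBBBB
step 7: BBBBBBBBBBBBBBBBBBBBBBBBBBBBBBBBBBBBBBBBBBBBBBBBBBBBBBBBBB…BBBBBBBBBBBBBBBBBBBBBBBBBBBBBBBBBBBBBBBBBBBBBBBBBBBBBBBBBB  (len 192)

192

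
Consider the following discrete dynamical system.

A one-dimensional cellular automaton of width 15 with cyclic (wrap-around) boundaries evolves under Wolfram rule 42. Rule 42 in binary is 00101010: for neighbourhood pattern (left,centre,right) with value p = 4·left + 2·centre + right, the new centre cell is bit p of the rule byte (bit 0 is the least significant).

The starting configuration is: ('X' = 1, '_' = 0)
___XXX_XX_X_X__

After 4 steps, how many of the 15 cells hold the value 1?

[0] ___XXX_XX_X_X__
[1] __XX__XX_X_X___
[2] _XX__XX_X_X____
[3] XX__XX_X_X_____
[4] X__XX_X_X_____X

6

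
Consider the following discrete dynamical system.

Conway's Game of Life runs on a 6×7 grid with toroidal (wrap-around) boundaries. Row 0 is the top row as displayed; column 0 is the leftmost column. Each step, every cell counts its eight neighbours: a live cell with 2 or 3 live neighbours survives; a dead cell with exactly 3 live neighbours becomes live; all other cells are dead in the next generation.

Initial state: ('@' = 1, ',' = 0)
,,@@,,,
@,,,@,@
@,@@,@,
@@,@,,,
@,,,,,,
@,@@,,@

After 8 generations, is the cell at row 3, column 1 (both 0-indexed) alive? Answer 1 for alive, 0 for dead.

[0] ,,@@,,,
@,,,@,@
@,@@,@,
@@,@,,,
@,,,,,,
@,@@,,@
[1] ,,@,@@,
@,,,@@@
,,@@,@,
@,,@@,,
,,,@,,,
@,@@,,@
[2] ,,@,,,,
,@@,,,,
@@@,,,,
,,,,,,,
@@,,,,@
,@@,,@@
[3] @,,@,,,
@,,@,,,
@,@,,,,
,,@,,,@
,@@,,@@
,,@,,@@
[4] @@@@@,,
@,@@,,@
@,@@,,@
,,@@,@@
,@@@,,,
,,@@@@,
[5] @,,,,,,
,,,,,@,
,,,,,,,
,,,,,@@
,@,,,,@
@,,,,@,
[6] ,,,,,,,
,,,,,,,
,,,,,@@
@,,,,@@
,,,,,,,
@@,,,,,
[7] ,,,,,,,
,,,,,,,
@,,,,@,
@,,,,@,
,@,,,,,
,,,,,,,
[8] ,,,,,,,
,,,,,,,
,,,,,,,
@@,,,,,
,,,,,,,
,,,,,,,

1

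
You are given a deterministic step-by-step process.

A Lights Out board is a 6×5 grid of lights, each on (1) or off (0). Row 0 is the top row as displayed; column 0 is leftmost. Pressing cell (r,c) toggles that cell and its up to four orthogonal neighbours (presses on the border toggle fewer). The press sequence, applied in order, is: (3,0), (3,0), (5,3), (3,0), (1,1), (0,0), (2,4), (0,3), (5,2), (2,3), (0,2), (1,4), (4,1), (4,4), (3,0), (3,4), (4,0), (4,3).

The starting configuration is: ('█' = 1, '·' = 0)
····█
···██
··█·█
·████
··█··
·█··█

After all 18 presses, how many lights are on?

t=0: ····█
···██
··█·█
·████
··█··
·█··█
t=1: ····█
···██
█·█·█
█·███
█·█··
·█··█
t=2: ····█
···██
··█·█
·████
··█··
·█··█
t=3: ····█
···██
··█·█
·████
··██·
·███·
t=4: ····█
···██
█·█·█
█·███
█·██·
·███·
t=5: ·█··█
█████
███·█
█·███
█·██·
·███·
t=6: █···█
·████
███·█
█·███
█·██·
·███·
t=7: █···█
·███·
████·
█·██·
█·██·
·███·
t=8: █·██·
·██··
████·
█·██·
█·██·
·███·
t=9: █·██·
·██··
████·
█·██·
█··█·
·····
t=10: █·██·
·███·
██··█
█·█··
█··█·
·····
t=11: ██···
·█·█·
██··█
█·█··
█··█·
·····
t=12: ██··█
·█··█
██···
█·█··
█··█·
·····
t=13: ██··█
·█··█
██···
███··
·███·
·█···
t=14: ██··█
·█··█
██···
███·█
·██·█
·█··█
t=15: ██··█
·█··█
·█···
··█·█
███·█
·█··█
t=16: ██··█
·█··█
·█··█
··██·
███··
·█··█
t=17: ██··█
·█··█
·█··█
█·██·
··█··
██··█
t=18: ██··█
·█··█
·█··█
█·█··
···██
██·██

15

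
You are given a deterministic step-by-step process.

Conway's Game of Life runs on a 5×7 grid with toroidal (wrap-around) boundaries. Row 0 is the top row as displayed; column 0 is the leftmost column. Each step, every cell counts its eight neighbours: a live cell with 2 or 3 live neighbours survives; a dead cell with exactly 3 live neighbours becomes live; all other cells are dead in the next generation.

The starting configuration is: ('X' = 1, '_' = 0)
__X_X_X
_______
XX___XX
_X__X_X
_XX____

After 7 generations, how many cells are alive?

2

step 0: __X_X_X
_______
XX___XX
_X__X_X
_XX____
step 1: _XXX___
_X_____
_X___XX
______X
_XX____
step 2: X__X___
_X_____
_____XX
_XX__XX
XX_X___
step 3: X______
X_____X
_XX__XX
_XX_XX_
___XX__
step 4: X_____X
_____X_
__XXX__
XX____X
_XXXXX_
step 5: XXXX__X
___XXXX
XXXXXXX
X_____X
__XXXX_
step 6: XX_____
_______
_XX____
_______
____XX_
step 7: _______
X_X____
_______
_______
_______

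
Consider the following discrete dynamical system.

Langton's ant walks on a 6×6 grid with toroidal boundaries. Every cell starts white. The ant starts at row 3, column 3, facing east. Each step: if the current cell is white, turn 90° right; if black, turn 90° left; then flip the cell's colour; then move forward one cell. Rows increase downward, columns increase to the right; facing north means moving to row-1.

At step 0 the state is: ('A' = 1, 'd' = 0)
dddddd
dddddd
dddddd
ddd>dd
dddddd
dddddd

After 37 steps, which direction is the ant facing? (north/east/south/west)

step 0: dddddd
dddddd
dddddd
ddd>dd
dddddd
dddddd
step 1: dddddd
dddddd
dddddd
dddAdd
dddvdd
dddddd
step 2: dddddd
dddddd
dddddd
dddAdd
dd<Add
dddddd
step 3: dddddd
dddddd
dddddd
dd^Add
ddAAdd
dddddd
step 4: dddddd
dddddd
dddddd
ddA>dd
ddAAdd
dddddd
step 5: dddddd
dddddd
ddd^dd
ddAddd
ddAAdd
dddddd
step 6: dddddd
dddddd
dddA>d
ddAddd
ddAAdd
dddddd
step 7: dddddd
dddddd
dddAAd
ddAdvd
ddAAdd
dddddd
step 8: dddddd
dddddd
dddAAd
ddA<Ad
ddAAdd
dddddd
step 9: dddddd
dddddd
ddd^Ad
ddAAAd
ddAAdd
dddddd
step 10: dddddd
dddddd
dd<dAd
ddAAAd
ddAAdd
dddddd
step 11: dddddd
dd^ddd
ddAdAd
ddAAAd
ddAAdd
dddddd
step 12: dddddd
ddA>dd
ddAdAd
ddAAAd
ddAAdd
dddddd
step 13: dddddd
ddAAdd
ddAvAd
ddAAAd
ddAAdd
dddddd
step 14: dddddd
ddAAdd
dd<AAd
ddAAAd
ddAAdd
dddddd
step 15: dddddd
ddAAdd
dddAAd
ddvAAd
ddAAdd
dddddd
step 16: dddddd
ddAAdd
dddAAd
ddd>Ad
ddAAdd
dddddd
step 17: dddddd
ddAAdd
ddd^Ad
ddddAd
ddAAdd
dddddd
step 18: dddddd
ddAAdd
dd<dAd
ddddAd
ddAAdd
dddddd
step 19: dddddd
dd^Add
ddAdAd
ddddAd
ddAAdd
dddddd
step 20: dddddd
d<dAdd
ddAdAd
ddddAd
ddAAdd
dddddd
step 21: d^dddd
dAdAdd
ddAdAd
ddddAd
ddAAdd
dddddd
step 22: dA>ddd
dAdAdd
ddAdAd
ddddAd
ddAAdd
dddddd
step 23: dAAddd
dAvAdd
ddAdAd
ddddAd
ddAAdd
dddddd
step 24: dAAddd
d<AAdd
ddAdAd
ddddAd
ddAAdd
dddddd
step 25: dAAddd
ddAAdd
dvAdAd
ddddAd
ddAAdd
dddddd
step 26: dAAddd
ddAAdd
<AAdAd
ddddAd
ddAAdd
dddddd
step 27: dAAddd
^dAAdd
AAAdAd
ddddAd
ddAAdd
dddddd
step 28: dAAddd
A>AAdd
AAAdAd
ddddAd
ddAAdd
dddddd
step 29: dAAddd
AAAAdd
AvAdAd
ddddAd
ddAAdd
dddddd
step 30: dAAddd
AAAAdd
Ad>dAd
ddddAd
ddAAdd
dddddd
step 31: dAAddd
AA^Add
AdddAd
ddddAd
ddAAdd
dddddd
step 32: dAAddd
A<dAdd
AdddAd
ddddAd
ddAAdd
dddddd
step 33: dAAddd
AddAdd
AvddAd
ddddAd
ddAAdd
dddddd
step 34: dAAddd
AddAdd
<AddAd
ddddAd
ddAAdd
dddddd
step 35: dAAddd
AddAdd
dAddAd
vdddAd
ddAAdd
dddddd
step 36: dAAddd
AddAdd
dAddAd
AdddA<
ddAAdd
dddddd
step 37: dAAddd
AddAdd
dAddA^
AdddAA
ddAAdd
dddddd

north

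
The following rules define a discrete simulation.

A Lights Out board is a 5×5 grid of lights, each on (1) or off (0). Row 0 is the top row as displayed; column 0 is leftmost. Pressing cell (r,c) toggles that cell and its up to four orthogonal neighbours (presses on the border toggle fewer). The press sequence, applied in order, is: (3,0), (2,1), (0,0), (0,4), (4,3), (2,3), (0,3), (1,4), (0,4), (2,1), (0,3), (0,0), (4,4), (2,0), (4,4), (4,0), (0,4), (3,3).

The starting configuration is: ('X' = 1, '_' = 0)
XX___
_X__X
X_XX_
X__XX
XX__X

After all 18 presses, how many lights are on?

gen 0: XX___
_X__X
X_XX_
X__XX
XX__X
gen 1: XX___
_X__X
__XX_
_X_XX
_X__X
gen 2: XX___
____X
XX_X_
___XX
_X__X
gen 3: _____
X___X
XX_X_
___XX
_X__X
gen 4: ___XX
X____
XX_X_
___XX
_X__X
gen 5: ___XX
X____
XX_X_
____X
_XXX_
gen 6: ___XX
X__X_
XXX_X
___XX
_XXX_
gen 7: __X__
X____
XXX_X
___XX
_XXX_
gen 8: __X_X
X__XX
XXX__
___XX
_XXX_
gen 9: __XX_
X__X_
XXX__
___XX
_XXX_
gen 10: __XX_
XX_X_
_____
_X_XX
_XXX_
gen 11: ____X
XX___
_____
_X_XX
_XXX_
gen 12: XX__X
_X___
_____
_X_XX
_XXX_
gen 13: XX__X
_X___
_____
_X_X_
_XX_X
gen 14: XX__X
XX___
XX___
XX_X_
_XX_X
gen 15: XX__X
XX___
XX___
XX_XX
_XXX_
gen 16: XX__X
XX___
XX___
_X_XX
X_XX_
gen 17: XX_X_
XX__X
XX___
_X_XX
X_XX_
gen 18: XX_X_
XX__X
XX_X_
_XX__
X_X__

13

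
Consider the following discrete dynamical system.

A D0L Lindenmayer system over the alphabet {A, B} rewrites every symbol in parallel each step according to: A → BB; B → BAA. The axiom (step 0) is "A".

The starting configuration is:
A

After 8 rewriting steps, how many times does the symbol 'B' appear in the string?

882

0) A
1) BB
2) BAABAA
3) BAABBBBBAABBBB
4) BAABBBBBAABAABAABAABAABBBBBAABAABAABAA
5) BAABBBBBAABAABAABAABAABBBBBAABBBBBAABBBBBAABBBBBAABBBBBAABAABAABAABAABBBBBAABBBBBAABBBBBAABBBB
6) BAABBBBBAABAABAABAABAABBBBBAABBBBBAABBBBBAABBBBBAABBBBBAAB…ABAABBBBBAABAABAABAABAABBBBBAABAABAABAABAABBBBBAABAABAABAA  (len 246)
7) BAABBBBBAABAABAABAABAABBBBBAABBBBBAABBBBBAABBBBBAABBBBBAAB…BBBBBAABBBBBAABBBBBAABAABAABAABAABBBBBAABBBBBAABBBBBAABBBB  (len 622)
8) BAABBBBBAABAABAABAABAABBBBBAABBBBBAABBBBBAABBBBBAABBBBBAAB…ABAABBBBBAABAABAABAABAABBBBBAABAABAABAABAABBBBBAABAABAABAA  (len 1606)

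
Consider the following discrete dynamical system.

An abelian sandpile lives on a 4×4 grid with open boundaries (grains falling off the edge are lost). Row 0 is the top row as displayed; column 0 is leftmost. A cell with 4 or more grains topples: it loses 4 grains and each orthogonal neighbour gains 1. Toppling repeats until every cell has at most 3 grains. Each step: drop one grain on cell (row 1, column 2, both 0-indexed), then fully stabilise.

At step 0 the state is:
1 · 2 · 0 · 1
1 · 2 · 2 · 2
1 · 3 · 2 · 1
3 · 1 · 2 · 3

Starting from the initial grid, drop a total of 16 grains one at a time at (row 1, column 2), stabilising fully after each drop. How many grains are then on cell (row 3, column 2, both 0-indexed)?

1

gen 0: 1 · 2 · 0 · 1
1 · 2 · 2 · 2
1 · 3 · 2 · 1
3 · 1 · 2 · 3
gen 1: 1 · 2 · 0 · 1
1 · 2 · 3 · 2
1 · 3 · 2 · 1
3 · 1 · 2 · 3
gen 2: 1 · 2 · 1 · 1
1 · 3 · 0 · 3
1 · 3 · 3 · 1
3 · 1 · 2 · 3
gen 3: 1 · 2 · 1 · 1
1 · 3 · 1 · 3
1 · 3 · 3 · 1
3 · 1 · 2 · 3
gen 4: 1 · 2 · 1 · 1
1 · 3 · 2 · 3
1 · 3 · 3 · 1
3 · 1 · 2 · 3
gen 5: 1 · 2 · 1 · 1
1 · 3 · 3 · 3
1 · 3 · 3 · 1
3 · 1 · 2 · 3
gen 6: 1 · 3 · 2 · 2
2 · 1 · 3 · 0
2 · 1 · 1 · 3
3 · 2 · 3 · 3
gen 7: 1 · 3 · 3 · 2
2 · 2 · 0 · 1
2 · 1 · 2 · 3
3 · 2 · 3 · 3
gen 8: 1 · 3 · 3 · 2
2 · 2 · 1 · 1
2 · 1 · 2 · 3
3 · 2 · 3 · 3
gen 9: 1 · 3 · 3 · 2
2 · 2 · 2 · 1
2 · 1 · 2 · 3
3 · 2 · 3 · 3
gen 10: 1 · 3 · 3 · 2
2 · 2 · 3 · 1
2 · 1 · 2 · 3
3 · 2 · 3 · 3
gen 11: 2 · 1 · 1 · 3
3 · 0 · 2 · 2
2 · 2 · 3 · 3
3 · 2 · 3 · 3
gen 12: 2 · 1 · 1 · 3
3 · 0 · 3 · 2
2 · 2 · 3 · 3
3 · 2 · 3 · 3
gen 13: 2 · 1 · 3 · 0
3 · 1 · 2 · 1
2 · 3 · 2 · 2
3 · 3 · 1 · 1
gen 14: 2 · 1 · 3 · 0
3 · 1 · 3 · 1
2 · 3 · 2 · 2
3 · 3 · 1 · 1
gen 15: 2 · 2 · 0 · 1
3 · 2 · 1 · 2
2 · 3 · 3 · 2
3 · 3 · 1 · 1
gen 16: 2 · 2 · 0 · 1
3 · 2 · 2 · 2
2 · 3 · 3 · 2
3 · 3 · 1 · 1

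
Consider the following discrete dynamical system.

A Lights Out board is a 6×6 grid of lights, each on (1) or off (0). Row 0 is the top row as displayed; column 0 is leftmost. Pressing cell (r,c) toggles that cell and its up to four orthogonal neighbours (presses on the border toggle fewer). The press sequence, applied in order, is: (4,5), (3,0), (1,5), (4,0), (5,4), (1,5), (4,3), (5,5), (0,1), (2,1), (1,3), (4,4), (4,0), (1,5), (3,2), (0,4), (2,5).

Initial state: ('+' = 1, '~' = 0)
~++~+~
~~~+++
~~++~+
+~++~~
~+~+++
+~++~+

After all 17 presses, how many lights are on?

[0] ~++~+~
~~~+++
~~++~+
+~++~~
~+~+++
+~++~+
[1] ~++~+~
~~~+++
~~++~+
+~++~+
~+~+~~
+~++~~
[2] ~++~+~
~~~+++
+~++~+
~+++~+
++~+~~
+~++~~
[3] ~++~++
~~~+~~
+~++~~
~+++~+
++~+~~
+~++~~
[4] ~++~++
~~~+~~
+~++~~
++++~+
~~~+~~
~~++~~
[5] ~++~++
~~~+~~
+~++~~
++++~+
~~~++~
~~+~++
[6] ~++~+~
~~~+++
+~++~+
++++~+
~~~++~
~~+~++
[7] ~++~+~
~~~+++
+~++~+
+++~~+
~~+~~~
~~++++
[8] ~++~+~
~~~+++
+~++~+
+++~~+
~~+~~+
~~++~~
[9] +~~~+~
~+~+++
+~++~+
+++~~+
~~+~~+
~~++~~
[10] +~~~+~
~~~+++
~+~+~+
+~+~~+
~~+~~+
~~++~~
[11] +~~++~
~~+~~+
~+~~~+
+~+~~+
~~+~~+
~~++~~
[12] +~~++~
~~+~~+
~+~~~+
+~+~++
~~+++~
~~+++~
[13] +~~++~
~~+~~+
~+~~~+
~~+~++
+++++~
+~+++~
[14] +~~+++
~~+~+~
~+~~~~
~~+~++
+++++~
+~+++~
[15] +~~+++
~~+~+~
~++~~~
~+~+++
++~++~
+~+++~
[16] +~~~~~
~~+~~~
~++~~~
~+~+++
++~++~
+~+++~
[17] +~~~~~
~~+~~+
~++~++
~+~++~
++~++~
+~+++~

18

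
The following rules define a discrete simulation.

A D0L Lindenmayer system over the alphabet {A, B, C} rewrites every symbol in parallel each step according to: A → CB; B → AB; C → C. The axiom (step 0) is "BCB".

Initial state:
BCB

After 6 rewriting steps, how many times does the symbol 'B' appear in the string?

26

t=0: BCB
t=1: ABCAB
t=2: CBABCCBAB
t=3: CABCBABCCABCBAB
t=4: CCBABCABCBABCCCBABCABCBAB
t=5: CCABCBABCCBABCABCBABCCCABCBABCCBABCABCBAB
t=6: CCCBABCABCBABCCABCBABCCBABCABCBABCCCCBABCABCBABCCABCBABCCBABCABCBAB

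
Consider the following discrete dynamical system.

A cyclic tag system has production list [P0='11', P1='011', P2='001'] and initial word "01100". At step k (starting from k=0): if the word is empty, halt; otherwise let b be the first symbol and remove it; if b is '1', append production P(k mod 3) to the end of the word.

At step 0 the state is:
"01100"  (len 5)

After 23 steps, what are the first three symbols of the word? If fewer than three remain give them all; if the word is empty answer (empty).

0) "01100"  (len 5)
1) "1100"  (len 4)
2) "100011"  (len 6)
3) "00011001"  (len 8)
4) "0011001"  (len 7)
5) "011001"  (len 6)
6) "11001"  (len 5)
7) "100111"  (len 6)
8) "00111011"  (len 8)
9) "0111011"  (len 7)
10) "111011"  (len 6)
11) "11011011"  (len 8)
12) "1011011001"  (len 10)
13) "01101100111"  (len 11)
14) "1101100111"  (len 10)
15) "101100111001"  (len 12)
16) "0110011100111"  (len 13)
17) "110011100111"  (len 12)
18) "10011100111001"  (len 14)
19) "001110011100111"  (len 15)
20) "01110011100111"  (len 14)
21) "1110011100111"  (len 13)
22) "11001110011111"  (len 14)
23) "1001110011111011"  (len 16)

100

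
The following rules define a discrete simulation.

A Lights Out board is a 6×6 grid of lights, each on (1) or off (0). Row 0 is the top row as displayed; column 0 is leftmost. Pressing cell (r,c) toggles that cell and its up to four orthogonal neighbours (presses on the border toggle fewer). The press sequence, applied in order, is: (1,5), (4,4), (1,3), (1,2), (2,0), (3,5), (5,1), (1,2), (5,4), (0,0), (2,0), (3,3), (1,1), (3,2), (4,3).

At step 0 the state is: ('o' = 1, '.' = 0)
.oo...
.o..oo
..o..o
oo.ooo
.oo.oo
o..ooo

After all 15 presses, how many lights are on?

17

gen 0: .oo...
.o..oo
..o..o
oo.ooo
.oo.oo
o..ooo
gen 1: .oo..o
.o....
..o...
oo.ooo
.oo.oo
o..ooo
gen 2: .oo..o
.o....
..o...
oo.o.o
.ooo..
o..o.o
gen 3: .ooo.o
.oooo.
..oo..
oo.o.o
.ooo..
o..o.o
gen 4: .o.o.o
....o.
...o..
oo.o.o
.ooo..
o..o.o
gen 5: .o.o.o
o...o.
oo.o..
.o.o.o
.ooo..
o..o.o
gen 6: .o.o.o
o...o.
oo.o.o
.o.oo.
.ooo.o
o..o.o
gen 7: .o.o.o
o...o.
oo.o.o
.o.oo.
..oo.o
.ooo.o
gen 8: .ooo.o
ooooo.
oooo.o
.o.oo.
..oo.o
.ooo.o
gen 9: .ooo.o
ooooo.
oooo.o
.o.oo.
..oooo
.oo.o.
gen 10: o.oo.o
.oooo.
oooo.o
.o.oo.
..oooo
.oo.o.
gen 11: o.oo.o
ooooo.
..oo.o
oo.oo.
..oooo
.oo.o.
gen 12: o.oo.o
ooooo.
..o..o
ooo...
..o.oo
.oo.o.
gen 13: oooo.o
...oo.
.oo..o
ooo...
..o.oo
.oo.o.
gen 14: oooo.o
...oo.
.o...o
o..o..
....oo
.oo.o.
gen 15: oooo.o
...oo.
.o...o
o.....
..oo.o
.oooo.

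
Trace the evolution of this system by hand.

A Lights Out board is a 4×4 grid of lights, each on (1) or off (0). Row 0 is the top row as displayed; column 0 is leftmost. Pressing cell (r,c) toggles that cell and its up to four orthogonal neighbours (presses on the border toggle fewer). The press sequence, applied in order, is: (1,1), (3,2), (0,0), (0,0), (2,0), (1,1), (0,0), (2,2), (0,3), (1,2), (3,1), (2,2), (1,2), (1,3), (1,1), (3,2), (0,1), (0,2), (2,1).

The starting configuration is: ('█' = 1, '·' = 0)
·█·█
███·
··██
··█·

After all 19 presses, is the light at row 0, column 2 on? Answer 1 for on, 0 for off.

1

0) ·█·█
███·
··██
··█·
1) ···█
····
·███
··█·
2) ···█
····
·█·█
·█·█
3) ██·█
█···
·█·█
·█·█
4) ···█
····
·█·█
·█·█
5) ···█
█···
█··█
██·█
6) ·█·█
·██·
██·█
██·█
7) █··█
███·
██·█
██·█
8) █··█
██··
█·█·
████
9) █·█·
██·█
█·█·
████
10) █···
█·█·
█···
████
11) █···
█·█·
██··
···█
12) █···
█···
█·██
··██
13) █·█·
████
█··█
··██
14) █·██
██··
█···
··██
15) ████
··█·
██··
··██
16) ████
··█·
███·
·█··
17) ···█
·██·
███·
·█··
18) ·██·
·█··
███·
·█··
19) ·██·
····
····
····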